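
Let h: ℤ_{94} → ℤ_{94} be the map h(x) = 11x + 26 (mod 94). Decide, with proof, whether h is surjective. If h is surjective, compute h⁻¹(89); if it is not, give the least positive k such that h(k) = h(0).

57

Since gcd(11, 94) = 1, 11 is invertible modulo 94. Euclid's algorithm: 94 = 8·11 + 6, 11 = 1·6 + 5, 6 = 1·5 + 1; back-substituting gives 1 = 77·11 − 9·94, so 11⁻¹ ≡ 77 (mod 94).
For any y ∈ ℤ_{94}, x = 77(y − 26) mod 94 satisfies h(x) = 11·77(y − 26) + 26 ≡ y (since 11·77 ≡ 1 mod 94). So every y has a preimage.
Thus h is surjective.
Since h is surjective, we find h⁻¹(89): we need 11x ≡ 89 − 26 ≡ 63 (mod 94). Using 11⁻¹ = 77: x ≡ 77·63 = 4851 = 51·94 + 57, so x = 57.
Check: h(57) = 11·57 + 26 = 653 = 6·94 + 89 ≡ 89 (mod 94).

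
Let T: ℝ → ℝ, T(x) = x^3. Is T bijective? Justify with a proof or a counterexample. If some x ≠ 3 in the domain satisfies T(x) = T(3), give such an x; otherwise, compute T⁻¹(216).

6

On ℝ, x ↦ x^3 is strictly increasing (injective) and for any y ∈ ℝ the 3rd root y^{1/3} lies in ℝ (surjective). So T is bijective.
Since x ↦ x^3 is strictly increasing on ℝ, it is injective there, so no x ≠ 3 in the domain has T(x) = T(3). We therefore compute T⁻¹(216) = 216^{1/3} = 6 (indeed 6^3 = 216).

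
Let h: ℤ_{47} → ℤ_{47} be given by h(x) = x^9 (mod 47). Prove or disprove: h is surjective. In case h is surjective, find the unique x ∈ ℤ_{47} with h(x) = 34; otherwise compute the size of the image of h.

27

Since 47 is prime, the nonzero elements of ℤ_{47} form a cyclic group of order 46.
As gcd(9, 46) = 1, raising to the 9th power is a bijection on this group: if s^9 ≡ t^9 then (st^{−1})^9 = 1, and the only element of order dividing gcd(9, 46) = 1 is 1, so s = t.
With h(0) = 0 this makes h injective on all of ℤ_{47}, hence bijective (finite equal-size domain and codomain). In particular h is surjective.
Since h is surjective, we find the preimage of 34. The inverse of x ↦ x^9 on (ℤ_{47})^× is x ↦ x^41, because 9·41 = 369 = 8·46 + 1 ≡ 1 (mod 46) and x^{46} = 1 for x ≠ 0 (Fermat). So h⁻¹(34) = 34^41 mod 47.
Repeated squaring mod 47: 34^1 ≡ 34, 34^2 ≡ 34² = 1156 ≡ 28, 34^4 ≡ 28² = 784 ≡ 32, 34^8 ≡ 32² = 1024 ≡ 37, 34^16 ≡ 37² = 1369 ≡ 6, 34^32 ≡ 6² = 36. Since 41 = 32 + 8 + 1, 34^41 ≡ 36·37·34: 36·37 = 1332 ≡ 16, then 16·34 = 544 ≡ 27. So 34^41 ≡ 27 (mod 47).
Hence h⁻¹(34) = 27.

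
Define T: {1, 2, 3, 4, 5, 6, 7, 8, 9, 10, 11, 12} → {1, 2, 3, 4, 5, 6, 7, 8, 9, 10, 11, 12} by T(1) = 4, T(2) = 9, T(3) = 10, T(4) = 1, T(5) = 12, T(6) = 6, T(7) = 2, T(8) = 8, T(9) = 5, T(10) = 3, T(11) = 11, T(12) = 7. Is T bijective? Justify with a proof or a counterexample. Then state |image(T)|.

The values 4, 9, 10, 1, 12, 6, 2, 8, 5, 3, 11, 7 are a permutation of {1, 2, 3, 4, 5, 6, 7, 8, 9, 10, 11, 12}: each element appears exactly once.
So T is injective and surjective, hence bijective.
The image of T is {1, 2, 3, 4, 5, 6, 7, 8, 9, 10, 11, 12}, which has 12 elements.

12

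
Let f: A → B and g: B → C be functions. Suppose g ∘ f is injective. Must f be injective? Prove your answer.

injective

Suppose f(u) = f(v). Applying g: (g ∘ f)(u) = (g ∘ f)(v). Since g ∘ f is injective, u = v. So f is injective.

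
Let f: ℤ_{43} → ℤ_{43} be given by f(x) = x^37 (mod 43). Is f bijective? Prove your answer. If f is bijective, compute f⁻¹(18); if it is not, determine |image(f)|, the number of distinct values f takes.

30

Since 43 is prime, the nonzero elements of ℤ_{43} form a cyclic group of order 42.
As gcd(37, 42) = 1, raising to the 37th power is a bijection on this group: if s^37 ≡ t^37 then (st^{−1})^37 = 1, and the only element of order dividing gcd(37, 42) = 1 is 1, so s = t.
With f(0) = 0 this makes f injective on all of ℤ_{43}, hence bijective (finite equal-size domain and codomain). In particular f is bijective.
Since f is bijective, we find the preimage of 18. The inverse of x ↦ x^37 on (ℤ_{43})^× is x ↦ x^25, because 37·25 = 925 = 22·42 + 1 ≡ 1 (mod 42) and x^{42} = 1 for x ≠ 0 (Fermat). So f⁻¹(18) = 18^25 mod 43.
Repeated squaring mod 43: 18^1 ≡ 18, 18^2 ≡ 18² = 324 ≡ 23, 18^4 ≡ 23² = 529 ≡ 13, 18^8 ≡ 13² = 169 ≡ 40, 18^16 ≡ 40² = 1600 ≡ 9. Since 25 = 16 + 8 + 1, 18^25 ≡ 9·40·18: 9·40 = 360 ≡ 16, then 16·18 = 288 ≡ 30. So 18^25 ≡ 30 (mod 43).
Hence f⁻¹(18) = 30.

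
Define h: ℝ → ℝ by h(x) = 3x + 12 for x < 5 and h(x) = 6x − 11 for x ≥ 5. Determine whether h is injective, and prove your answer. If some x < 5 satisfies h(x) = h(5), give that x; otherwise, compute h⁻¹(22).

Both pieces are strictly increasing (slopes 3 and 6), so each is injective on its own interval.
The left piece maps (−∞, 5) onto (−∞, 27); the right piece maps [5, ∞) onto [19, ∞).
These images overlap. In particular h(5) = 19 (right piece), and solving 3x + 12 = 19 on the left piece gives x = 7/3 < 5.
So h(7/3) = h(5) with 7/3 ≠ 5, and h is not injective. This x = 7/3 is the requested value below 5.

7/3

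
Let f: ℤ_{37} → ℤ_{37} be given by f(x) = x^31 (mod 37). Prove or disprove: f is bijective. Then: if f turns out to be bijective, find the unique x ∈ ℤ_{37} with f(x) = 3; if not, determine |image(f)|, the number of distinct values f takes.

Since 37 is prime, the nonzero elements of ℤ_{37} form a cyclic group of order 36.
As gcd(31, 36) = 1, raising to the 31st power is a bijection on this group: if x_1^31 ≡ x_2^31 then (x_1x_2^{−1})^31 = 1, and the only element of order dividing gcd(31, 36) = 1 is 1, so x_1 = x_2.
With f(0) = 0 this makes f injective on all of ℤ_{37}, hence bijective (finite equal-size domain and codomain). In particular f is bijective.
Since f is bijective, we find the preimage of 3. The inverse of x ↦ x^31 on (ℤ_{37})^× is x ↦ x^7, because 31·7 = 217 = 6·36 + 1 ≡ 1 (mod 36) and x^{36} = 1 for x ≠ 0 (Fermat). So f⁻¹(3) = 3^7 mod 37.
Repeated squaring mod 37: 3^1 ≡ 3, 3^2 ≡ 3² = 9, 3^4 ≡ 9² = 81 ≡ 7. Since 7 = 4 + 2 + 1, 3^7 ≡ 7·9·3: 7·9 = 63 ≡ 26, then 26·3 = 78 ≡ 4. So 3^7 ≡ 4 (mod 37).
Hence f⁻¹(3) = 4.

4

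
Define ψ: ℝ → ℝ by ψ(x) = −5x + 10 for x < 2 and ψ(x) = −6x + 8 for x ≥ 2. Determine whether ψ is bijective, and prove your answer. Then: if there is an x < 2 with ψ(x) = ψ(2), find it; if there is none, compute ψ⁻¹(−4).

Both pieces are strictly decreasing (slopes −5 and −6), so each is injective on its own interval.
The left piece maps (−∞, 2) onto (0, ∞); the right piece maps [2, ∞) onto (−∞, −4].
The images leave a gap (0 has no preimage), so ψ is not surjective, hence not bijective.
Because the two images are disjoint, no x < 2 has ψ(x) = ψ(2), so we compute ψ⁻¹(−4): −4 lies in (−∞, −4], so solve −6x + 8 = −4: x = (−4 − 8)/(−6) = 2.

2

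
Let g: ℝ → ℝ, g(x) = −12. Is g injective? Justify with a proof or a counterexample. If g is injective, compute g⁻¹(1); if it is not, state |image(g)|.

1

Recall that g is injective when g(u) = g(v) forces u = v.
g(0) = −12 = g(1) with 0 ≠ 1, so g is not injective.
Since g is not injective, we state |image(g)|: the image of g is {−12}, which has 1 element.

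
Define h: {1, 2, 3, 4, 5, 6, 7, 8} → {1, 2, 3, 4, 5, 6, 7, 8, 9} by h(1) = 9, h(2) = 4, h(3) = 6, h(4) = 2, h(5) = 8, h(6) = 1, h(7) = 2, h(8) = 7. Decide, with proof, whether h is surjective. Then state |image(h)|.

No element maps to 3, so h is not surjective.
The image of h is {1, 2, 4, 6, 7, 8, 9}, which has 7 elements.

7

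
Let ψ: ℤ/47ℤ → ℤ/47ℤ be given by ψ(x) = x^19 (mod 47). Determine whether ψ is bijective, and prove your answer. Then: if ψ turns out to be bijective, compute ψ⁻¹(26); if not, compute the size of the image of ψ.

Since 47 is prime, the nonzero elements of ℤ/47ℤ form a cyclic group of order 46.
As gcd(19, 46) = 1, raising to the 19th power is a bijection on this group: if a^19 ≡ b^19 then (ab^{−1})^19 = 1, and the only element of order dividing gcd(19, 46) = 1 is 1, so a = b.
With ψ(0) = 0 this makes ψ injective on all of ℤ/47ℤ, hence bijective (finite equal-size domain and codomain). In particular ψ is bijective.
Since ψ is bijective, we find the preimage of 26. The inverse of x ↦ x^19 on (ℤ/47ℤ)^× is x ↦ x^17, because 19·17 = 323 = 7·46 + 1 ≡ 1 (mod 46) and x^{46} = 1 for x ≠ 0 (Fermat). So ψ⁻¹(26) = 26^17 mod 47.
Repeated squaring mod 47: 26^1 ≡ 26, 26^2 ≡ 26² = 676 ≡ 18, 26^4 ≡ 18² = 324 ≡ 42, 26^8 ≡ 42² = 1764 ≡ 25, 26^16 ≡ 25² = 625 ≡ 14. Since 17 = 16 + 1, 26^17 ≡ 14·26: 14·26 = 364 ≡ 35. So 26^17 ≡ 35 (mod 47).
Hence ψ⁻¹(26) = 35.

35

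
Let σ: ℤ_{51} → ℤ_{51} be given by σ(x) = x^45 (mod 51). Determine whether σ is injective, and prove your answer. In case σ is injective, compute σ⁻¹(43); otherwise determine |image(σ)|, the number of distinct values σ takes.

Computing x^45 mod 51 for each x (by repeated squaring, reducing mod 51 at every step), the values σ(0), σ(1), …, σ(50) are: 0, 1, 32, 12, 4, 20, 27, 40, 26, 42, 28, 41, 48, 13, 5, 36, 16, 17, 18, 49, 29, 21, 37, 44, 6, 43, 8, 45, 7, 14, 30, 22, 2, 33, 34, 35, 15, 46, 38, 3, 10, 23, 9, 25, 11, 24, 31, 47, 39, 19, 50.
Every element of ℤ_{51} appears exactly once in this list, so σ is a bijection, and in particular injective.
Since σ is injective, we read off the preimage of 43 from the same table: σ(25) = 43, so σ⁻¹(43) = 25.

25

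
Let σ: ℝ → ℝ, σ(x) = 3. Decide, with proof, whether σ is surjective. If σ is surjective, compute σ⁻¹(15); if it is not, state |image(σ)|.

1

Recall: σ is surjective if every y in the codomain equals σ(x) for some x in the domain.
σ(x) = 3 for all x, so 4 has no preimage and σ is not surjective.
Since σ is not surjective, we state |image(σ)|: the image of σ is {3}, which has 1 element.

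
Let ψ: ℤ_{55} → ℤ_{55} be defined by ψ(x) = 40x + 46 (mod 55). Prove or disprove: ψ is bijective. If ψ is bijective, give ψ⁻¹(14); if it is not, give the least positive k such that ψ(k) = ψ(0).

11

Recall: ψ is injective if ψ(u) = ψ(v) implies u = v.
We have gcd(40, 55) = 5 > 1. Taking u = 0 and v = 11: ψ(0) = 46 and ψ(11) = 40·11 + 46 = 486 ≡ 46 (mod 55).
So ψ(0) = ψ(11) while 0 ≠ 11, hence ψ is not injective, hence not bijective.
Since ψ is not bijective, we find the least positive k with ψ(k) = ψ(0): this means 40k ≡ 0 (mod 55), i.e. 55 ∣ 40k. Since gcd(40, 55) = 5, dividing through by 5 this holds exactly when 11 ∣ 8k, and as gcd(8, 11) = 1, exactly when 11 ∣ k.
The smallest positive such k is 11.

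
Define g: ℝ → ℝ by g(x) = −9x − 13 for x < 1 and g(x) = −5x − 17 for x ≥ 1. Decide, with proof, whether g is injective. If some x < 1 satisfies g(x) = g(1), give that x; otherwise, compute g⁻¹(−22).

Both pieces are strictly decreasing (slopes −9 and −5), so each is injective on its own interval.
The left piece maps (−∞, 1) onto (−22, ∞); the right piece maps [1, ∞) onto (−∞, −22].
These images are disjoint, so no value is attained by both pieces. Hence g is injective.
Because the two images are disjoint, no x < 1 has g(x) = g(1), so we compute g⁻¹(−22): −22 lies in (−∞, −22], so solve −5x − 17 = −22: x = (−22 + 17)/(−5) = 1.

1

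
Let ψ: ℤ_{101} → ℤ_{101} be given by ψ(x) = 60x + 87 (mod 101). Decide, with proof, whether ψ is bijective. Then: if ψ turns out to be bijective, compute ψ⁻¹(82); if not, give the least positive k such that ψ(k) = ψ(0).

42

By definition, injectivity means: for all x_1, x_2 in the domain, ψ(x_1) = ψ(x_2) implies x_1 = x_2.
If ψ(x_1) = ψ(x_2), then 60x_1 ≡ 60x_2 (mod 101). Because gcd(60, 101) = 1, we may cancel 60 to get x_1 ≡ x_2 (mod 101).
We now compute 60⁻¹ mod 101 explicitly. Euclid's algorithm: 101 = 1·60 + 41, 60 = 1·41 + 19, 41 = 2·19 + 3, 19 = 6·3 + 1; back-substituting gives 1 = 32·60 − 19·101, so 60⁻¹ ≡ 32 (mod 101).
Then y ↦ 32(y − 87) is a two-sided inverse to ψ, so every y ∈ ℤ_{101} has a preimage.
So ψ is bijective.
Since ψ is bijective, we compute ψ⁻¹(82): solve 60x + 87 ≡ 82 (mod 101), i.e. 60x ≡ 96 (mod 101).
Multiplying by 60⁻¹ = 32 gives x ≡ 32·96 = 3072 = 30·101 + 42 ≡ 42 (mod 101).
Check: ψ(42) = 60·42 + 87 = 2607 = 25·101 + 82 ≡ 82 (mod 101).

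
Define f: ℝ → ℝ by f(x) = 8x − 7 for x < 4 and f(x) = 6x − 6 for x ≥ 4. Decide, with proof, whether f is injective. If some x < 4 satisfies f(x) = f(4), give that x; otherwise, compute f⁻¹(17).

25/8

Both pieces are strictly increasing (slopes 8 and 6), so each is injective on its own interval.
The left piece maps (−∞, 4) onto (−∞, 25); the right piece maps [4, ∞) onto [18, ∞).
These images overlap. In particular f(4) = 18 (right piece), and solving 8x − 7 = 18 on the left piece gives x = 25/8 < 4.
So f(25/8) = f(4) with 25/8 ≠ 4, and f is not injective. This x = 25/8 is the requested value below 4.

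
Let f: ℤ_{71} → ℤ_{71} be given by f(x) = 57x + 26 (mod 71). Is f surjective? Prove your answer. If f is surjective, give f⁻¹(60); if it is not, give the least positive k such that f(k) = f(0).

Since gcd(57, 71) = 1, 57 is invertible modulo 71. Euclid's algorithm: 71 = 1·57 + 14, 57 = 4·14 + 1; back-substituting gives 1 = 5·57 − 4·71, so 57⁻¹ ≡ 5 (mod 71).
For any y ∈ ℤ_{71}, x = 5(y − 26) mod 71 satisfies f(x) = 57·5(y − 26) + 26 ≡ y (since 57·5 ≡ 1 mod 71). So every y has a preimage.
So f is surjective.
Since f is surjective, we find f⁻¹(60): we need 57x ≡ 60 − 26 ≡ 34 (mod 71). Using 57⁻¹ = 5: x ≡ 5·34 = 170 = 2·71 + 28, so x = 28.
Check: f(28) = 57·28 + 26 = 1622 = 22·71 + 60 ≡ 60 (mod 71).

28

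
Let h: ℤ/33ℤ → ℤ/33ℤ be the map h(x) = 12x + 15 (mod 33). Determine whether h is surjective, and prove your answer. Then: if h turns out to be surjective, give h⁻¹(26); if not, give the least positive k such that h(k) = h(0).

11

Since gcd(12, 33) = 3, we have 12x ≡ 0 (mod 3) for all x, so h(x) ≡ 0 (mod 3).
But 1 ≢ 0 (mod 3), so 1 ∈ ℤ/33ℤ has no preimage. So h is not surjective.
Since h is not surjective, we find the least positive k with h(k) = h(0): this means 12k ≡ 0 (mod 33), i.e. 33 ∣ 12k. Since gcd(12, 33) = 3, dividing through by 3 this holds exactly when 11 ∣ 4k, and as gcd(4, 11) = 1, exactly when 11 ∣ k.
The smallest positive such k is 11.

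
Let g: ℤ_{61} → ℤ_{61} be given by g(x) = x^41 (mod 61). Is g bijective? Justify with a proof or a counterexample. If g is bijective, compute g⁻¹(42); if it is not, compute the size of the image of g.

Since 61 is prime, the nonzero elements of ℤ_{61} form a cyclic group of order 60.
As gcd(41, 60) = 1, raising to the 41st power is a bijection on this group: if x_1^41 ≡ x_2^41 then (x_1x_2^{−1})^41 = 1, and the only element of order dividing gcd(41, 60) = 1 is 1, so x_1 = x_2.
With g(0) = 0 this makes g injective on all of ℤ_{61}, hence bijective (finite equal-size domain and codomain). In particular g is bijective.
Since g is bijective, we find the preimage of 42. The inverse of x ↦ x^41 on (ℤ_{61})^× is x ↦ x^41, because 41·41 = 1681 = 28·60 + 1 ≡ 1 (mod 60) and x^{60} = 1 for x ≠ 0 (Fermat). So g⁻¹(42) = 42^41 mod 61.
Repeated squaring mod 61: 42^1 ≡ 42, 42^2 ≡ 42² = 1764 ≡ 56, 42^4 ≡ 56² = 3136 ≡ 25, 42^8 ≡ 25² = 625 ≡ 15, 42^16 ≡ 15² = 225 ≡ 42, 42^32 ≡ 42² = 1764 ≡ 56. Since 41 = 32 + 8 + 1, 42^41 ≡ 56·15·42: 56·15 = 840 ≡ 47, then 47·42 = 1974 ≡ 22. So 42^41 ≡ 22 (mod 61).
Hence g⁻¹(42) = 22.

22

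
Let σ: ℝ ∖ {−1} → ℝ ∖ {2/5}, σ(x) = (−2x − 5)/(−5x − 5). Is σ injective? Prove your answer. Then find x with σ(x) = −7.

-40/37

Suppose σ(x_1) = σ(x_2). Cross-multiplying: (−2x_1 − 5)(−5x_2 − 5) = (−2x_2 − 5)(−5x_1 − 5).
Expanding both sides and cancelling the symmetric terms leaves −15·(x_1 − x_2) = 0. Since −15 ≠ 0, x_1 = x_2. Therefore σ is injective.
Solving σ(x) = −7: cross-multiplying gives −2x − 5 = −7(−5x − 5), which rearranges to −37x = 40, so x = −40/37.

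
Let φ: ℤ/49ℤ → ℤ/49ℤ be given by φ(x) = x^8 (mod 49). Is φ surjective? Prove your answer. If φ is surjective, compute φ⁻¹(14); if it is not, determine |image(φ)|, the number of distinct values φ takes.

22

φ(0) = 0^8 = 0.
φ(7): Repeated squaring mod 49: 7^1 ≡ 7, 7^2 ≡ 7² = 49 ≡ 0, 7^4 ≡ 0² = 0, 7^8 ≡ 0² = 0. So 7^8 ≡ 0 (mod 49).
So φ(0) = φ(7) = 0 while 0 ≠ 7, so φ is not injective.
A non-injective map from the 49-element set ℤ/49ℤ to itself takes at most 48 distinct values, so it cannot be surjective. Therefore φ is not surjective.
Since φ is not surjective, we determine |image(φ)|. Computing x^8 mod 49 for each x (by repeated squaring, reducing mod 49 at every step), the values φ(0), φ(1), …, φ(48) are: 0, 1, 11, 44, 23, 46, 43, 0, 8, 25, 16, 2, 32, 36, 0, 15, 39, 37, 30, 18, 29, 0, 22, 4, 9, 9, 4, 22, 0, 29, 18, 30, 37, 39, 15, 0, 36, 32, 2, 16, 25, 8, 0, 43, 46, 23, 44, 11, 1.
The distinct values are {0, 1, 2, 4, 8, 9, 11, 15, 16, 18, 22, 23, 25, 29, 30, 32, 36, 37, 39, 43, 44, 46}; there are 22 of them.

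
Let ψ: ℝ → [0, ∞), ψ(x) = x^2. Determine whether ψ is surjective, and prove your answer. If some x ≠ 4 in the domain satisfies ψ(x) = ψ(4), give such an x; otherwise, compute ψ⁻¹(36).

For any y ∈ [0, ∞), x = y^{1/2} ∈ ℝ satisfies x^2 = y, so ψ is surjective.
For the follow-up, such an x exists: taking x = −4 ∈ ℝ gives ψ(−4) = 16 = ψ(4) with −4 ≠ 4.

-4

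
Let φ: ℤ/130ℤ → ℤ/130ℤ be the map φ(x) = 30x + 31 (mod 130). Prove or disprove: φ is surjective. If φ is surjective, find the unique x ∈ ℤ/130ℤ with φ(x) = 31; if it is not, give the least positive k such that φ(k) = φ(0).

13

By definition, surjectivity means every element of the codomain has a preimage under φ.
Since gcd(30, 130) = 10, we have 30x ≡ 0 (mod 10) for all x, so φ(x) ≡ 1 (mod 10).
But 0 ≢ 1 (mod 10), so 0 ∈ ℤ/130ℤ has no preimage. So φ is not surjective.
Since φ is not surjective, we find the least positive k with φ(k) = φ(0): this means 30k ≡ 0 (mod 130), i.e. 130 ∣ 30k. Since gcd(30, 130) = 10, dividing through by 10 this holds exactly when 13 ∣ 3k, and as gcd(3, 13) = 1, exactly when 13 ∣ k.
The smallest positive such k is 13.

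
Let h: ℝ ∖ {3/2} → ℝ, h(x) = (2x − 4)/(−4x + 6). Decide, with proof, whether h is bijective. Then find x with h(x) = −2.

If h(x) = −1/2, cross-multiplying gives −4(2x − 4) = 2(−4x + 6), which simplifies to 16 = 12 — false.  So −1/2 has no preimage and h is not surjective.
So h is not bijective.
Solving h(x) = −2: cross-multiplying gives 2x − 4 = −2(−4x + 6), which rearranges to −6x = −8, so x = 4/3.

4/3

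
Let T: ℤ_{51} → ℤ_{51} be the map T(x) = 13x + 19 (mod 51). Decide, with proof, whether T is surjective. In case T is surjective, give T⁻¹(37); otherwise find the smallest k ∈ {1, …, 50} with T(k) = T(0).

Since gcd(13, 51) = 1, 13 is invertible modulo 51. Euclid's algorithm: 51 = 3·13 + 12, 13 = 1·12 + 1; back-substituting gives 1 = 4·13 − 1·51, so 13⁻¹ ≡ 4 (mod 51).
For any y ∈ ℤ_{51}, x = 4(y − 19) mod 51 satisfies T(x) = 13·4(y − 19) + 19 ≡ y (since 13·4 ≡ 1 mod 51). So every y has a preimage.
Hence T is surjective.
Since T is surjective, we compute T⁻¹(37): solve 13x + 19 ≡ 37 (mod 51), i.e. 13x ≡ 18 (mod 51).
Multiplying by 13⁻¹ = 4 gives x ≡ 4·18 = 72 = 1·51 + 21 ≡ 21 (mod 51).
Check: T(21) = 13·21 + 19 = 292 = 5·51 + 37 ≡ 37 (mod 51).

21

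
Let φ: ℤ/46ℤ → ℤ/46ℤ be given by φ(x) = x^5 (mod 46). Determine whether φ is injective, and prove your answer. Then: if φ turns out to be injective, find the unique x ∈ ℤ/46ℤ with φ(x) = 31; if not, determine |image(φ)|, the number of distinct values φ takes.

Computing x^5 mod 46 for each x (by repeated squaring, reducing mod 46 at every step), the values φ(0), φ(1), …, φ(45) are: 0, 1, 32, 13, 12, 43, 2, 17, 16, 31, 42, 5, 18, 27, 38, 7, 6, 21, 26, 11, 10, 37, 22, 23, 24, 9, 36, 35, 20, 25, 40, 39, 8, 19, 28, 41, 4, 15, 30, 29, 44, 3, 34, 33, 14, 45.
Every element of ℤ/46ℤ appears exactly once in this list, so φ is a bijection, and in particular injective.
Since φ is injective, we read off the preimage of 31 from the same table: φ(9) = 31, so φ⁻¹(31) = 9.

9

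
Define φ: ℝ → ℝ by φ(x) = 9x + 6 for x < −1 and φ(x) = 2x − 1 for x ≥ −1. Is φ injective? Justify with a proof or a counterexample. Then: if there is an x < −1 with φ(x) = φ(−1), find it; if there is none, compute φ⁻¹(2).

3/2

Both pieces are strictly increasing (slopes 9 and 2), so each is injective on its own interval.
The left piece maps (−∞, −1) onto (−∞, −3); the right piece maps [−1, ∞) onto [−3, ∞).
These images are disjoint, so no value is attained by both pieces. Therefore φ is injective.
Because the two images are disjoint, no x < −1 has φ(x) = φ(−1), so we compute φ⁻¹(2): 2 lies in [−3, ∞), so solve 2x − 1 = 2: x = (2 + 1)/2 = 3/2.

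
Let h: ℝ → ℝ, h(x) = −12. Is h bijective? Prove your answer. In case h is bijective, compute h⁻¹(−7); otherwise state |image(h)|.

h(0) = −12 = h(1) with 0 ≠ 1, so h is not injective, hence not bijective.
Since h is not bijective, we state |image(h)|: the image of h is {−12}, which has 1 element.

1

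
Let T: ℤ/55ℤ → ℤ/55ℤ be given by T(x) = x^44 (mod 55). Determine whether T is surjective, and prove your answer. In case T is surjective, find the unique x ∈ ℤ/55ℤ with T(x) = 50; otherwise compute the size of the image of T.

T(4): Repeated squaring mod 55: 4^1 ≡ 4, 4^2 ≡ 4² = 16, 4^4 ≡ 16² = 256 ≡ 36, 4^8 ≡ 36² = 1296 ≡ 31, 4^16 ≡ 31² = 961 ≡ 26, 4^32 ≡ 26² = 676 ≡ 16. Since 44 = 32 + 8 + 4, 4^44 ≡ 16·31·36: 16·31 = 496 ≡ 1, then 1·36 = 36. So 4^44 ≡ 36 (mod 55).
T(7): Repeated squaring mod 55: 7^1 ≡ 7, 7^2 ≡ 7² = 49, 7^4 ≡ 49² = 2401 ≡ 36, 7^8 ≡ 36² = 1296 ≡ 31, 7^16 ≡ 31² = 961 ≡ 26, 7^32 ≡ 26² = 676 ≡ 16. Since 44 = 32 + 8 + 4, 7^44 ≡ 16·31·36: 16·31 = 496 ≡ 1, then 1·36 = 36. So 7^44 ≡ 36 (mod 55).
So T(4) = T(7) = 36 while 4 ≠ 7, so T is not injective.
A non-injective map from the 55-element set ℤ/55ℤ to itself takes at most 54 distinct values, so it cannot be surjective. So T is not surjective.
Since T is not surjective, we determine |image(T)|. Computing x^44 mod 55 for each x (by repeated squaring, reducing mod 55 at every step), the values T(0), T(1), …, T(54) are: 0, 1, 16, 26, 36, 20, 31, 36, 26, 16, 45, 11, 1, 16, 26, 25, 31, 31, 36, 26, 5, 1, 11, 1, 16, 15, 36, 31, 31, 36, 15, 16, 1, 11, 1, 5, 26, 36, 31, 31, 25, 26, 16, 1, 11, 45, 16, 26, 36, 31, 20, 36, 26, 16, 1.
The distinct values are {0, 1, 5, 11, 15, 16, 20, 25, 26, 31, 36, 45}; there are 12 of them.

12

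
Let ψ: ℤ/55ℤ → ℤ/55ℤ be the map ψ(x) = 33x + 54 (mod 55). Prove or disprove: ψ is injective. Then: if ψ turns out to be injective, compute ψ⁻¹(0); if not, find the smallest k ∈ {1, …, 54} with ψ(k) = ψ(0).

We have gcd(33, 55) = 11 > 1. Taking a = 0 and b = 5: ψ(0) = 54 and ψ(5) = 33·5 + 54 = 219 ≡ 54 (mod 55).
So ψ(0) = ψ(5) while 0 ≠ 5, hence ψ is not injective.
Since ψ is not injective, we find the least positive k with ψ(k) = ψ(0): this means 33k ≡ 0 (mod 55), i.e. 55 ∣ 33k. Since gcd(33, 55) = 11, dividing through by 11 this holds exactly when 5 ∣ 3k, and as gcd(3, 5) = 1, exactly when 5 ∣ k.
The smallest positive such k is 5.

5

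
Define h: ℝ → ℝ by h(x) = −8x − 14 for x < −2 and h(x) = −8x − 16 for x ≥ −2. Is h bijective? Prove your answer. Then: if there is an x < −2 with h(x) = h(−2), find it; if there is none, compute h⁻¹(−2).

Both pieces are strictly decreasing (slopes −8 and −8), so each is injective on its own interval.
The left piece maps (−∞, −2) onto (2, ∞); the right piece maps [−2, ∞) onto (−∞, 0].
The images leave a gap (2 has no preimage), so h is not surjective, hence not bijective.
Because the two images are disjoint, no x < −2 has h(x) = h(−2), so we compute h⁻¹(−2): −2 lies in (−∞, 0], so solve −8x − 16 = −2: x = (−2 + 16)/(−8) = −7/4.

-7/4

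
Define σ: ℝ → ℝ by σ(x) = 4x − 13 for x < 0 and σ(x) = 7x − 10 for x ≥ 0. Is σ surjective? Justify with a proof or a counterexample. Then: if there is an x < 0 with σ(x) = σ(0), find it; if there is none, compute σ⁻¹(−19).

Both pieces are strictly increasing (slopes 4 and 7), so each is injective on its own interval.
The left piece maps (−∞, 0) onto (−∞, −13); the right piece maps [0, ∞) onto [−10, ∞).
The union (−∞, −13) ∪ [−10, ∞) omits the interval between −13 and −10; in particular −13 has no preimage. So σ is not surjective.
Because the two images are disjoint, no x < 0 has σ(x) = σ(0), so we compute σ⁻¹(−19): −19 lies in (−∞, −13), so solve 4x − 13 = −19: x = (−19 + 13)/4 = −3/2.

-3/2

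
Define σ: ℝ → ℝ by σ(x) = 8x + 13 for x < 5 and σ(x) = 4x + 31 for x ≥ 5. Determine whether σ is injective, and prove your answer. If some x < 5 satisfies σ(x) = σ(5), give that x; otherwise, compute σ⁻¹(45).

Both pieces are strictly increasing (slopes 8 and 4), so each is injective on its own interval.
The left piece maps (−∞, 5) onto (−∞, 53); the right piece maps [5, ∞) onto [51, ∞).
These images overlap. In particular σ(5) = 51 (right piece), and solving 8x + 13 = 51 on the left piece gives x = 19/4 < 5.
So σ(19/4) = σ(5) with 19/4 ≠ 5, and σ is not injective. This x = 19/4 is the requested value below 5.

19/4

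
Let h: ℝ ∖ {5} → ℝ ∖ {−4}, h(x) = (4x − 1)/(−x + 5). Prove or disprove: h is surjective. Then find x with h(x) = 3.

For any y ≠ −4, solving y(−x + 5) = 4x − 1 for x gives a well-defined x ≠ 5. So h is surjective.
Solving h(x) = 3: cross-multiplying gives 4x − 1 = 3(−x + 5), which rearranges to 7x = 16, so x = 16/7.

16/7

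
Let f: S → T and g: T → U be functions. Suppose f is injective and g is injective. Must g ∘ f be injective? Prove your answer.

Suppose (g ∘ f)(u) = (g ∘ f)(v), i.e. g(f(u)) = g(f(v)).
Since g is injective, f(u) = f(v). Since f is injective, u = v. Hence g ∘ f is injective.

injective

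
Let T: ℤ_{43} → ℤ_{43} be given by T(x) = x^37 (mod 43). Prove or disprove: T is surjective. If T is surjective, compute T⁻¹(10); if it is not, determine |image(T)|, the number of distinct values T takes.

Since 43 is prime, the nonzero elements of ℤ_{43} form a cyclic group of order 42.
As gcd(37, 42) = 1, raising to the 37th power is a bijection on this group: if a^37 ≡ b^37 then (ab^{−1})^37 = 1, and the only element of order dividing gcd(37, 42) = 1 is 1, so a = b.
With T(0) = 0 this makes T injective on all of ℤ_{43}, hence bijective (finite equal-size domain and codomain). In particular T is surjective.
Since T is surjective, we find the preimage of 10. The inverse of x ↦ x^37 on (ℤ_{43})^× is x ↦ x^25, because 37·25 = 925 = 22·42 + 1 ≡ 1 (mod 42) and x^{42} = 1 for x ≠ 0 (Fermat). So T⁻¹(10) = 10^25 mod 43.
Repeated squaring mod 43: 10^1 ≡ 10, 10^2 ≡ 10² = 100 ≡ 14, 10^4 ≡ 14² = 196 ≡ 24, 10^8 ≡ 24² = 576 ≡ 17, 10^16 ≡ 17² = 289 ≡ 31. Since 25 = 16 + 8 + 1, 10^25 ≡ 31·17·10: 31·17 = 527 ≡ 11, then 11·10 = 110 ≡ 24. So 10^25 ≡ 24 (mod 43).
Hence T⁻¹(10) = 24.

24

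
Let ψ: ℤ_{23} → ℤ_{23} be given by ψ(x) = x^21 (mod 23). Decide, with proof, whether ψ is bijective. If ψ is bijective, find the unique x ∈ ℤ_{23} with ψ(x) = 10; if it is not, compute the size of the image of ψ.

Since 23 is prime, the nonzero elements of ℤ_{23} form a cyclic group of order 22.
As gcd(21, 22) = 1, raising to the 21st power is a bijection on this group: if s^21 ≡ t^21 then (st^{−1})^21 = 1, and the only element of order dividing gcd(21, 22) = 1 is 1, so s = t.
With ψ(0) = 0 this makes ψ injective on all of ℤ_{23}, hence bijective (finite equal-size domain and codomain). In particular ψ is bijective.
Since ψ is bijective, we find the preimage of 10. The inverse of x ↦ x^21 on (ℤ_{23})^× is x ↦ x^21, because 21·21 = 441 = 20·22 + 1 ≡ 1 (mod 22) and x^{22} = 1 for x ≠ 0 (Fermat). So ψ⁻¹(10) = 10^21 mod 23.
Repeated squaring mod 23: 10^1 ≡ 10, 10^2 ≡ 10² = 100 ≡ 8, 10^4 ≡ 8² = 64 ≡ 18, 10^8 ≡ 18² = 324 ≡ 2, 10^16 ≡ 2² = 4. Since 21 = 16 + 4 + 1, 10^21 ≡ 4·18·10: 4·18 = 72 ≡ 3, then 3·10 = 30 ≡ 7. So 10^21 ≡ 7 (mod 23).
Hence ψ⁻¹(10) = 7.

7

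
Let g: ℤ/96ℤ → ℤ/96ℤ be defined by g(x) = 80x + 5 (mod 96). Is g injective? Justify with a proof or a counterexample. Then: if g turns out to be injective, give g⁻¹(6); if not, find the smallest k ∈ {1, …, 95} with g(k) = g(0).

Recall: g is injective if g(a) = g(b) implies a = b.
We have gcd(80, 96) = 16 > 1. Taking a = 0 and b = 6: g(0) = 5 and g(6) = 80·6 + 5 = 485 ≡ 5 (mod 96).
So g(0) = g(6) while 0 ≠ 6, so g is not injective.
Since g is not injective, we find the least positive k with g(k) = g(0): this means 80k ≡ 0 (mod 96), i.e. 96 ∣ 80k. Since gcd(80, 96) = 16, dividing through by 16 this holds exactly when 6 ∣ 5k, and as gcd(5, 6) = 1, exactly when 6 ∣ k.
The smallest positive such k is 6.

6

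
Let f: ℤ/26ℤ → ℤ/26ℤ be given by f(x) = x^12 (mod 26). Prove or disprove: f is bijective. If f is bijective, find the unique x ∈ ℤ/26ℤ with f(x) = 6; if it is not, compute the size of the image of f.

4

f(1) = 1^12 = 1.
f(3): Repeated squaring mod 26: 3^1 ≡ 3, 3^2 ≡ 3² = 9, 3^4 ≡ 9² = 81 ≡ 3, 3^8 ≡ 3² = 9. Since 12 = 8 + 4, 3^12 ≡ 9·3: 9·3 = 27 ≡ 1. So 3^12 ≡ 1 (mod 26).
So f(1) = f(3) = 1 while 1 ≠ 3, hence f is not injective, hence not bijective.
Since f is not bijective, we determine |image(f)|. Computing x^12 mod 26 for each x (by repeated squaring, reducing mod 26 at every step), the values f(0), f(1), …, f(25) are: 0, 1, 14, 1, 14, 1, 14, 1, 14, 1, 14, 1, 14, 13, 14, 1, 14, 1, 14, 1, 14, 1, 14, 1, 14, 1.
The distinct values are {0, 1, 13, 14}; there are 4 of them.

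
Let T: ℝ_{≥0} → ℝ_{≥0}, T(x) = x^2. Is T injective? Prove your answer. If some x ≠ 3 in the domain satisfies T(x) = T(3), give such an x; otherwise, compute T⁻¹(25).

On ℝ_{≥0}, x ↦ x^2 is strictly increasing, so T(a) = T(b) forces a = b. Thus T is injective.
Since x ↦ x^2 is strictly increasing on ℝ_{≥0}, it is injective there, so no x ≠ 3 in the domain has T(x) = T(3). We therefore compute T⁻¹(25) = 25^{1/2} = 5 (indeed 5^2 = 25).

5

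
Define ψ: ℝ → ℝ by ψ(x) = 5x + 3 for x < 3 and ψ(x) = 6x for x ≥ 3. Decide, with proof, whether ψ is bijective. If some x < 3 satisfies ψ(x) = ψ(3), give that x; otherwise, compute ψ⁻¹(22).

11/3

Both pieces are strictly increasing (slopes 5 and 6), so each is injective on its own interval.
The left piece maps (−∞, 3) onto (−∞, 18); the right piece maps [3, ∞) onto [18, ∞).
Since 18 = 18, the images partition ℝ: ψ is injective and surjective, hence bijective.
Because the two images are disjoint, no x < 3 has ψ(x) = ψ(3), so we compute ψ⁻¹(22): 22 lies in [18, ∞), so solve 6x = 22: x = (22 − 0)/6 = 11/3.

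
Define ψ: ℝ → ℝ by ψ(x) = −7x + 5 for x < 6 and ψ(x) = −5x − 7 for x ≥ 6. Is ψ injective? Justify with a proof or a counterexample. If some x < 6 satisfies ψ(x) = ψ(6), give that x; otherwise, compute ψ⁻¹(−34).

39/7

Both pieces are strictly decreasing (slopes −7 and −5), so each is injective on its own interval.
The left piece maps (−∞, 6) onto (−37, ∞); the right piece maps [6, ∞) onto (−∞, −37].
These images are disjoint, so no value is attained by both pieces. So ψ is injective.
Because the two images are disjoint, no x < 6 has ψ(x) = ψ(6), so we compute ψ⁻¹(−34): −34 lies in (−37, ∞), so solve −7x + 5 = −34: x = (−34 − 5)/(−7) = 39/7.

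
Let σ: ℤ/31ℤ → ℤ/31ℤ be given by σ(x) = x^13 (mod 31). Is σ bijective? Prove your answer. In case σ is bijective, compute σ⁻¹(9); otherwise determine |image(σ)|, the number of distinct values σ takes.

Since 31 is prime, the nonzero elements of ℤ/31ℤ form a cyclic group of order 30.
As gcd(13, 30) = 1, raising to the 13th power is a bijection on this group: if x_1^13 ≡ x_2^13 then (x_1x_2^{−1})^13 = 1, and the only element of order dividing gcd(13, 30) = 1 is 1, so x_1 = x_2.
With σ(0) = 0 this makes σ injective on all of ℤ/31ℤ, hence bijective (finite equal-size domain and codomain). In particular σ is bijective.
Since σ is bijective, we find the preimage of 9. The inverse of x ↦ x^13 on (ℤ/31ℤ)^× is x ↦ x^7, because 13·7 = 91 = 3·30 + 1 ≡ 1 (mod 30) and x^{30} = 1 for x ≠ 0 (Fermat). So σ⁻¹(9) = 9^7 mod 31.
Repeated squaring mod 31: 9^1 ≡ 9, 9^2 ≡ 9² = 81 ≡ 19, 9^4 ≡ 19² = 361 ≡ 20. Since 7 = 4 + 2 + 1, 9^7 ≡ 20·19·9: 20·19 = 380 ≡ 8, then 8·9 = 72 ≡ 10. So 9^7 ≡ 10 (mod 31).
Hence σ⁻¹(9) = 10.

10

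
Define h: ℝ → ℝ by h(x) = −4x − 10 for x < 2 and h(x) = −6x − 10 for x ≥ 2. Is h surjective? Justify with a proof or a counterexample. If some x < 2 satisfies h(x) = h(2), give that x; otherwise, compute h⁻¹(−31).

Both pieces are strictly decreasing (slopes −4 and −6), so each is injective on its own interval.
The left piece maps (−∞, 2) onto (−18, ∞); the right piece maps [2, ∞) onto (−∞, −22].
The union (−18, ∞) ∪ (−∞, −22] omits the interval between −18 and −22; in particular −18 has no preimage. So h is not surjective.
Because the two images are disjoint, no x < 2 has h(x) = h(2), so we compute h⁻¹(−31): −31 lies in (−∞, −22], so solve −6x − 10 = −31: x = (−31 + 10)/(−6) = 7/2.

7/2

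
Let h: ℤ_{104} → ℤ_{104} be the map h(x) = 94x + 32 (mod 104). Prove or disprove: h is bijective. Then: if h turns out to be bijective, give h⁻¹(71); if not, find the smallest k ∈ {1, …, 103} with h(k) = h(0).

52

We have gcd(94, 104) = 2 > 1. Taking u = 0 and v = 52: h(0) = 32 and h(52) = 94·52 + 32 = 4920 ≡ 32 (mod 104).
So h(0) = h(52) while 0 ≠ 52, therefore h is not injective, hence not bijective.
Since h is not bijective, we find the least positive k with h(k) = h(0): this means 94k ≡ 0 (mod 104), i.e. 104 ∣ 94k. Since gcd(94, 104) = 2, dividing through by 2 this holds exactly when 52 ∣ 47k, and as gcd(47, 52) = 1, exactly when 52 ∣ k.
The smallest positive such k is 52.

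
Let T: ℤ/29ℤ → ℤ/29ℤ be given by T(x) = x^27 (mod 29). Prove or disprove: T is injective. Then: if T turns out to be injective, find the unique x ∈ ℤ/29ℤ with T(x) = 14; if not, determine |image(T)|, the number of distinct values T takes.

Since 29 is prime, the nonzero elements of ℤ/29ℤ form a cyclic group of order 28.
As gcd(27, 28) = 1, raising to the 27th power is a bijection on this group: if u^27 ≡ v^27 then (uv^{−1})^27 = 1, and the only element of order dividing gcd(27, 28) = 1 is 1, so u = v.
With T(0) = 0 this makes T injective on all of ℤ/29ℤ, hence bijective (finite equal-size domain and codomain). In particular T is injective.
Since T is injective, we find the preimage of 14. The inverse of x ↦ x^27 on (ℤ/29ℤ)^× is x ↦ x^27, because 27·27 = 729 = 26·28 + 1 ≡ 1 (mod 28) and x^{28} = 1 for x ≠ 0 (Fermat). So T⁻¹(14) = 14^27 mod 29.
Repeated squaring mod 29: 14^1 ≡ 14, 14^2 ≡ 14² = 196 ≡ 22, 14^4 ≡ 22² = 484 ≡ 20, 14^8 ≡ 20² = 400 ≡ 23, 14^16 ≡ 23² = 529 ≡ 7. Since 27 = 16 + 8 + 2 + 1, 14^27 ≡ 7·23·22·14: 7·23 = 161 ≡ 16, then 16·22 = 352 ≡ 4, then 4·14 = 56 ≡ 27. So 14^27 ≡ 27 (mod 29).
Hence T⁻¹(14) = 27.

27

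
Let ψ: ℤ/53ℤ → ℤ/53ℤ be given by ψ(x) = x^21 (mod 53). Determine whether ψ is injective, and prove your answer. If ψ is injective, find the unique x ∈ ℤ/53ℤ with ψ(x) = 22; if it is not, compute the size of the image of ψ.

Since 53 is prime, the nonzero elements of ℤ/53ℤ form a cyclic group of order 52.
As gcd(21, 52) = 1, raising to the 21st power is a bijection on this group: if s^21 ≡ t^21 then (st^{−1})^21 = 1, and the only element of order dividing gcd(21, 52) = 1 is 1, so s = t.
With ψ(0) = 0 this makes ψ injective on all of ℤ/53ℤ, hence bijective (finite equal-size domain and codomain). In particular ψ is injective.
Since ψ is injective, we find the preimage of 22. The inverse of x ↦ x^21 on (ℤ/53ℤ)^× is x ↦ x^5, because 21·5 = 105 = 2·52 + 1 ≡ 1 (mod 52) and x^{52} = 1 for x ≠ 0 (Fermat). So ψ⁻¹(22) = 22^5 mod 53.
Repeated squaring mod 53: 22^1 ≡ 22, 22^2 ≡ 22² = 484 ≡ 7, 22^4 ≡ 7² = 49. Since 5 = 4 + 1, 22^5 ≡ 49·22: 49·22 = 1078 ≡ 18. So 22^5 ≡ 18 (mod 53).
Hence ψ⁻¹(22) = 18.

18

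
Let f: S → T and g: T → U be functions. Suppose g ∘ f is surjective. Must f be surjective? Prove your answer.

not surjective

No. Take S = {1, 2, 3}, T = {1, 2, 3, 4, 5, 6}, U = {1}, f(a) = 1 for every a ∈ S, and g(b) = 1 for every b ∈ T.
Then g ∘ f is surjective onto {1}, but 6 ∈ T has no preimage under f, so f is not surjective.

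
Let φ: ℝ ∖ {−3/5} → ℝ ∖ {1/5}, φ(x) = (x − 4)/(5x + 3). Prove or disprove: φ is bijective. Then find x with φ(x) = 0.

4

Suppose φ(x_1) = φ(x_2). Cross-multiplying: (x_1 − 4)(5x_2 + 3) = (x_2 − 4)(5x_1 + 3).
Expanding both sides and cancelling the symmetric terms leaves 23·(x_1 − x_2) = 0. Since 23 ≠ 0, x_1 = x_2. Therefore φ is injective.
For any y ≠ 1/5, solving y(5x + 3) = x − 4 for x gives a well-defined x ≠ −3/5. So φ is surjective.
So φ is bijective.
Solving φ(x) = 0: cross-multiplying gives x − 4 = 0(5x + 3), which rearranges to 1x = 4, so x = 4.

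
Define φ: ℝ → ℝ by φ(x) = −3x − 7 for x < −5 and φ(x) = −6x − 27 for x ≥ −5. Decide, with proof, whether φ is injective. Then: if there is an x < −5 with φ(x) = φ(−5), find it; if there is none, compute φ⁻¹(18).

-25/3

Both pieces are strictly decreasing (slopes −3 and −6), so each is injective on its own interval.
The left piece maps (−∞, −5) onto (8, ∞); the right piece maps [−5, ∞) onto (−∞, 3].
These images are disjoint, so no value is attained by both pieces. So φ is injective.
Because the two images are disjoint, no x < −5 has φ(x) = φ(−5), so we compute φ⁻¹(18): 18 lies in (8, ∞), so solve −3x − 7 = 18: x = (18 + 7)/(−3) = −25/3.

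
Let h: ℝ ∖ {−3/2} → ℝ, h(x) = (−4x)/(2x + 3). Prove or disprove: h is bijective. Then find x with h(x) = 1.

If h(x) = −2, cross-multiplying gives 2(−4x) = −4(2x + 3), which simplifies to 0 = −12 — false.  So −2 has no preimage and h is not surjective.
Thus h is not bijective.
Solving h(x) = 1: cross-multiplying gives −4x = 1(2x + 3), which rearranges to −6x = 3, so x = −1/2.

-1/2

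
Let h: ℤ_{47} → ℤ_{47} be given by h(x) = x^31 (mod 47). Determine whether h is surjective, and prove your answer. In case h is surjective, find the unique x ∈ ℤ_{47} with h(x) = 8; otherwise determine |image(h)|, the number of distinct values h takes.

42

Since 47 is prime, the nonzero elements of ℤ_{47} form a cyclic group of order 46.
As gcd(31, 46) = 1, raising to the 31st power is a bijection on this group: if a^31 ≡ b^31 then (ab^{−1})^31 = 1, and the only element of order dividing gcd(31, 46) = 1 is 1, so a = b.
With h(0) = 0 this makes h injective on all of ℤ_{47}, hence bijective (finite equal-size domain and codomain). In particular h is surjective.
Since h is surjective, we find the preimage of 8. The inverse of x ↦ x^31 on (ℤ_{47})^× is x ↦ x^3, because 31·3 = 93 = 2·46 + 1 ≡ 1 (mod 46) and x^{46} = 1 for x ≠ 0 (Fermat). So h⁻¹(8) = 8^3 mod 47.
Repeated squaring mod 47: 8^1 ≡ 8, 8^2 ≡ 8² = 64 ≡ 17. Since 3 = 2 + 1, 8^3 ≡ 17·8: 17·8 = 136 ≡ 42. So 8^3 ≡ 42 (mod 47).
Hence h⁻¹(8) = 42.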